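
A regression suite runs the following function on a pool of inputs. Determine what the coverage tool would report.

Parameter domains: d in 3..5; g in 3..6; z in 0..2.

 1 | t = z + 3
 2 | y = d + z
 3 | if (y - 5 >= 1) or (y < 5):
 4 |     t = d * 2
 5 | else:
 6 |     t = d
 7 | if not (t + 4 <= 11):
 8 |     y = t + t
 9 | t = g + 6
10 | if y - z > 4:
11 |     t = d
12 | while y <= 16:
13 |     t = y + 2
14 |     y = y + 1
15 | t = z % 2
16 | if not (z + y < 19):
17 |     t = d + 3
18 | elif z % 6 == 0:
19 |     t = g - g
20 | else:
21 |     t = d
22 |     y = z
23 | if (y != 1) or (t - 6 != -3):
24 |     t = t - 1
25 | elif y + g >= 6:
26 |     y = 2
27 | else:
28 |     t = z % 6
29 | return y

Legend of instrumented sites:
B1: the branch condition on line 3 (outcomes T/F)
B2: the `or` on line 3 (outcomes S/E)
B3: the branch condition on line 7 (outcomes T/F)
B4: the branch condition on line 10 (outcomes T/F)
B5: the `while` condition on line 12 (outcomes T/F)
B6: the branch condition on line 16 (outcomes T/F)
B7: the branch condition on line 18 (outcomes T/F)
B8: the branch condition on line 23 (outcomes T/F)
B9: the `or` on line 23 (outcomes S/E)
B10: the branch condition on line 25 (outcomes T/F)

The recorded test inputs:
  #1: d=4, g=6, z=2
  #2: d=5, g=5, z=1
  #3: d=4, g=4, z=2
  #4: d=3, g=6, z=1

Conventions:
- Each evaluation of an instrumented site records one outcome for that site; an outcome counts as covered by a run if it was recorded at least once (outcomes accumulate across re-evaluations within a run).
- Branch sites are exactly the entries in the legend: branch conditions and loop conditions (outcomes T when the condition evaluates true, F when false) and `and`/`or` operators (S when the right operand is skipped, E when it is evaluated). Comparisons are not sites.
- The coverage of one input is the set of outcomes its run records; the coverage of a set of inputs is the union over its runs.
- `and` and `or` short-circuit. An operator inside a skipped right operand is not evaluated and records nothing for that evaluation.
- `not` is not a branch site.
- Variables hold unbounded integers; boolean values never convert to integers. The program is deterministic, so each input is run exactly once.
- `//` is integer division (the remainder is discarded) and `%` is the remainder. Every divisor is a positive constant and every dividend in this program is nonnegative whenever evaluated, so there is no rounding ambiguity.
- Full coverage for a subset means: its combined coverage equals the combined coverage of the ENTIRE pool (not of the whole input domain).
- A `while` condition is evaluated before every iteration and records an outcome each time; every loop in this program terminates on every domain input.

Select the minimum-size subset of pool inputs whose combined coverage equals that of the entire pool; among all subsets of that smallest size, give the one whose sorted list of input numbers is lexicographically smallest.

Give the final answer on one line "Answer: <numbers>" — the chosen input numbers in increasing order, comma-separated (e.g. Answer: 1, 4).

#1 (d=4, g=6, z=2) -> B2->S, B1->T, B3->T, B4->T, B5->T, B5->F, B6->T, B9->S, B8->T; covered: B1=T, B2=S, B3=T, B4=T, B5=T, B5=F, B6=T, B8=T, B9=S
#2 (d=5, g=5, z=1) -> B2->S, B1->T, B3->T, B4->T, B5->F, B6->T, B9->S, B8->T; covered: B1=T, B2=S, B3=T, B4=T, B5=F, B6=T, B8=T, B9=S
#3 (d=4, g=4, z=2) -> B2->S, B1->T, B3->T, B4->T, B5->T, B5->F, B6->T, B9->S, B8->T; covered: B1=T, B2=S, B3=T, B4=T, B5=T, B5=F, B6=T, B8=T, B9=S
#4 (d=3, g=6, z=1) -> B2->E, B1->T, B3->F, B4->F, B5->T, B5->T, B5->T, B5->T, B5->T, B5->T, B5->T, B5->T, B5->T, B5->T, ...; covered: B1=T, B2=E, B3=F, B4=F, B5=T, B5=F, B6=F, B7=F, B8=F, B9=E, B10=T
together the pool reaches 17 outcomes: B1=T, B2=S, B2=E, B3=T, B3=F, B4=T, B4=F, B5=T, B5=F, B6=T, B6=F, B7=F, B8=T, B8=F, B9=S, B9=E, B10=T
checked all size-1 subsets: none covers 17 outcomes (max 11/17)
at size 2, {1, 4} reaches all 17 outcomes; every lexicographically earlier size-2 subset fails

Answer: 1, 4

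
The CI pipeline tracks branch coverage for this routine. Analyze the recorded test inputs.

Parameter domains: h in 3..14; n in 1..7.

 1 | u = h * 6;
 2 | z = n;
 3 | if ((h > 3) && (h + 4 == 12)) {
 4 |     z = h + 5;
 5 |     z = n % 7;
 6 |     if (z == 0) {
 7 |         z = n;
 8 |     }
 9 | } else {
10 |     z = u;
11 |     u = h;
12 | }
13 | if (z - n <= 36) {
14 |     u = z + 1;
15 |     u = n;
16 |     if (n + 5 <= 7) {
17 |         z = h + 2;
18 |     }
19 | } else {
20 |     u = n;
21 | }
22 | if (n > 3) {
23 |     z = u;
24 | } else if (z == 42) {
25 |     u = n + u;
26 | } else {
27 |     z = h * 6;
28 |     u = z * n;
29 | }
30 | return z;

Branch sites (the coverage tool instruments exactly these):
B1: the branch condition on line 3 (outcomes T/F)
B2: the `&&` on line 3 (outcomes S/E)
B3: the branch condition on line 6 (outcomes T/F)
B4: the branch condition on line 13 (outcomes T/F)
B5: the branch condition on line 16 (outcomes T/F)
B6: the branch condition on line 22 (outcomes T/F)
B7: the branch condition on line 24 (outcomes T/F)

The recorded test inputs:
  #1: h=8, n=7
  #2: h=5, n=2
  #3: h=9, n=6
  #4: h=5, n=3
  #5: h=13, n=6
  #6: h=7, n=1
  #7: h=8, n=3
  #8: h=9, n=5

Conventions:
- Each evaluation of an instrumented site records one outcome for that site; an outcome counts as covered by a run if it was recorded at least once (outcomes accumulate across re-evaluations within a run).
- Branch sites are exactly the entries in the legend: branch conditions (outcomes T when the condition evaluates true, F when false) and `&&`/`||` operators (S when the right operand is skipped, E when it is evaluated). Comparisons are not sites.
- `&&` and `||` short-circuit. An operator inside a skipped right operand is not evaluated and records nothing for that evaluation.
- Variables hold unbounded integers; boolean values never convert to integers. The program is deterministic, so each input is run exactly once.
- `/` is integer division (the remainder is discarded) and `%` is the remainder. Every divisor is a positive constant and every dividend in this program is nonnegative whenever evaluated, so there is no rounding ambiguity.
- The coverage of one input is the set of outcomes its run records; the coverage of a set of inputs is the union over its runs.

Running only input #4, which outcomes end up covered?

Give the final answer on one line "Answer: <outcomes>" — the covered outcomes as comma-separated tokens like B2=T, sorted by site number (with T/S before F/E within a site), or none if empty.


Running input #4 (h=5, n=3), event by event:
  B2->E, B1->F, B4->T, B5->F, B6->F, B7->F
distinct outcomes covered: B1=F, B2=E, B4=T, B5=F, B6=F, B7=F
Answer: B1=F, B2=E, B4=T, B5=F, B6=F, B7=F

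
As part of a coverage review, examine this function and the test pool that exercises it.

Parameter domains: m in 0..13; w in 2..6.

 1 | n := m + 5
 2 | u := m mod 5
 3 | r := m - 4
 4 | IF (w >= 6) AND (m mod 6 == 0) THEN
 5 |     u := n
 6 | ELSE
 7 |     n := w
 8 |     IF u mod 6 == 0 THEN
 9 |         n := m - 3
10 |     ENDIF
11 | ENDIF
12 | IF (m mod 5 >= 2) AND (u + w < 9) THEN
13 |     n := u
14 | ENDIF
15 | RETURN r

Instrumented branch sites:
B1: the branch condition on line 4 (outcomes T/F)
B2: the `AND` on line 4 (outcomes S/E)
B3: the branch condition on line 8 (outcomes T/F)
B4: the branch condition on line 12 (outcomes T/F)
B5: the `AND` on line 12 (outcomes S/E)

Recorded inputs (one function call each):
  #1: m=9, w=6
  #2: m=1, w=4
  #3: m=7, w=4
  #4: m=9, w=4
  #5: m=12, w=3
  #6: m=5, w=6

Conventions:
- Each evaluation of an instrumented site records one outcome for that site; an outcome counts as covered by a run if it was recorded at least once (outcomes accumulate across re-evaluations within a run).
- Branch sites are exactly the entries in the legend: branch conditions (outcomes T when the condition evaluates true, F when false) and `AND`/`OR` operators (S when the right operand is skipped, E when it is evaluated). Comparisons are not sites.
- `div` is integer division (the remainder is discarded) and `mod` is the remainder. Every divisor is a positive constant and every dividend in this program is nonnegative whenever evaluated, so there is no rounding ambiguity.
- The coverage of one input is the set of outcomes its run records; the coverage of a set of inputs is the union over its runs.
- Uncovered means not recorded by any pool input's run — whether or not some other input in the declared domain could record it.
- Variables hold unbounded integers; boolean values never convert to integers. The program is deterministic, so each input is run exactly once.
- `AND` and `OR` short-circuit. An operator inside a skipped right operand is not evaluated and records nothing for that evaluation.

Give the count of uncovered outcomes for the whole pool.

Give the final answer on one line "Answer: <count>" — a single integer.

input #1, m=9, w=6: events B2->E, B1->F, B3->F, B5->E, B4->F; outcomes B1=F, B2=E, B3=F, B4=F, B5=E
input #2, m=1, w=4: events B2->S, B1->F, B3->F, B5->S, B4->F; outcomes B1=F, B2=S, B3=F, B4=F, B5=S
input #3, m=7, w=4: events B2->S, B1->F, B3->F, B5->E, B4->T; outcomes B1=F, B2=S, B3=F, B4=T, B5=E
input #4, m=9, w=4: events B2->S, B1->F, B3->F, B5->E, B4->T; outcomes B1=F, B2=S, B3=F, B4=T, B5=E
input #5, m=12, w=3: events B2->S, B1->F, B3->F, B5->E, B4->T; outcomes B1=F, B2=S, B3=F, B4=T, B5=E
input #6, m=5, w=6: events B2->E, B1->F, B3->T, B5->S, B4->F; outcomes B1=F, B2=E, B3=T, B4=F, B5=S
union over the pool: B1=F, B2=S, B2=E, B3=T, B3=F, B4=T, B4=F, B5=S, B5=E
uncovered (1 of 10): B1=T

Answer: 1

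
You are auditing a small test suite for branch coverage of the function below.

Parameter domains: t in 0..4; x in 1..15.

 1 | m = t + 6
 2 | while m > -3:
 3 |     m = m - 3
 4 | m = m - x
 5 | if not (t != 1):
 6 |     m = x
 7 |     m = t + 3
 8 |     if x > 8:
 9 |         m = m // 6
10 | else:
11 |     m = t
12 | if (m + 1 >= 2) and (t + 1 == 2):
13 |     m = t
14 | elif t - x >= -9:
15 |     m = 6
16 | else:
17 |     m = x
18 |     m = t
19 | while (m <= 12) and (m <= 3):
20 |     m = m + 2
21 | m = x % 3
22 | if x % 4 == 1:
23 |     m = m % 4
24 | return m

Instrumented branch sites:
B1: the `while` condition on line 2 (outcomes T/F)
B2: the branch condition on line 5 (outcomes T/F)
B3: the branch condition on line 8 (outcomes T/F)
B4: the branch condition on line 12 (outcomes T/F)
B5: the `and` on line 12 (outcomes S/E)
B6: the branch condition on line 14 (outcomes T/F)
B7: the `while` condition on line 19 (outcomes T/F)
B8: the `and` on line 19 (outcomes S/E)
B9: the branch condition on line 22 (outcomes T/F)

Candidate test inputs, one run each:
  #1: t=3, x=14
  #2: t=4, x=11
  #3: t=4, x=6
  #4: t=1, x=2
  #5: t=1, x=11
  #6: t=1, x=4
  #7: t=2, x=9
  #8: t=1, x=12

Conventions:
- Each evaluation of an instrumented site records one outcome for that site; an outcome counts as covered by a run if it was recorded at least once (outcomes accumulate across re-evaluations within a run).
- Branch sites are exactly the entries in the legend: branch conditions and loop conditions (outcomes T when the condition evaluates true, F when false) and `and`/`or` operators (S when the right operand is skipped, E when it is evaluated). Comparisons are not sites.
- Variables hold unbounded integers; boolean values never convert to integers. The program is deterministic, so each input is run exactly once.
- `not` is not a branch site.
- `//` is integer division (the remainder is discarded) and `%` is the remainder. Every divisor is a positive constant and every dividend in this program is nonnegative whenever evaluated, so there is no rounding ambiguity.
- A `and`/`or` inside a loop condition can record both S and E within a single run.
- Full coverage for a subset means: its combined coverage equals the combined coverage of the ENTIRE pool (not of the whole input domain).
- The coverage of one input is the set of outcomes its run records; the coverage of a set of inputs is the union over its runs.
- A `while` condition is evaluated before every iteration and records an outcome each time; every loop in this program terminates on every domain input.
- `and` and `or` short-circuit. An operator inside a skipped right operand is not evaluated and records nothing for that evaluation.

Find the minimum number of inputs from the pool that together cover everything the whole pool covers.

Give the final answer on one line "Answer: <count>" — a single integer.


#1 (t=3, x=14) -> covered: B1=T, B1=F, B2=F, B4=F, B5=E, B6=F, B7=T, B7=F, B8=E, B9=F
#2 (t=4, x=11) -> covered: B1=T, B1=F, B2=F, B4=F, B5=E, B6=T, B7=F, B8=E, B9=F
#3 (t=4, x=6) -> covered: B1=T, B1=F, B2=F, B4=F, B5=E, B6=T, B7=F, B8=E, B9=F
#4 (t=1, x=2) -> covered: B1=T, B1=F, B2=T, B3=F, B4=T, B5=E, B7=T, B7=F, B8=E, B9=F
#5 (t=1, x=11) -> covered: B1=T, B1=F, B2=T, B3=T, B4=F, B5=S, B6=F, B7=T, B7=F, B8=E, B9=F
#6 (t=1, x=4) -> covered: B1=T, B1=F, B2=T, B3=F, B4=T, B5=E, B7=T, B7=F, B8=E, B9=F
#7 (t=2, x=9) -> covered: B1=T, B1=F, B2=F, B4=F, B5=E, B6=T, B7=F, B8=E, B9=T
#8 (t=1, x=12) -> covered: B1=T, B1=F, B2=T, B3=T, B4=F, B5=S, B6=F, B7=T, B7=F, B8=E, B9=F
together the pool reaches 17 outcomes: B1=T, B1=F, B2=T, B2=F, B3=T, B3=F, B4=T, B4=F, B5=S, B5=E, B6=T, B6=F, B7=T, B7=F, B8=E, B9=T, B9=F
checked all size-1 subsets: none covers 17 outcomes (max 11/17)
checked all size-2 subsets: none covers 17 outcomes (max 15/17)
at size 3, {4, 5, 7} reaches all 17 outcomes; every lexicographically earlier size-3 subset fails
Answer: 3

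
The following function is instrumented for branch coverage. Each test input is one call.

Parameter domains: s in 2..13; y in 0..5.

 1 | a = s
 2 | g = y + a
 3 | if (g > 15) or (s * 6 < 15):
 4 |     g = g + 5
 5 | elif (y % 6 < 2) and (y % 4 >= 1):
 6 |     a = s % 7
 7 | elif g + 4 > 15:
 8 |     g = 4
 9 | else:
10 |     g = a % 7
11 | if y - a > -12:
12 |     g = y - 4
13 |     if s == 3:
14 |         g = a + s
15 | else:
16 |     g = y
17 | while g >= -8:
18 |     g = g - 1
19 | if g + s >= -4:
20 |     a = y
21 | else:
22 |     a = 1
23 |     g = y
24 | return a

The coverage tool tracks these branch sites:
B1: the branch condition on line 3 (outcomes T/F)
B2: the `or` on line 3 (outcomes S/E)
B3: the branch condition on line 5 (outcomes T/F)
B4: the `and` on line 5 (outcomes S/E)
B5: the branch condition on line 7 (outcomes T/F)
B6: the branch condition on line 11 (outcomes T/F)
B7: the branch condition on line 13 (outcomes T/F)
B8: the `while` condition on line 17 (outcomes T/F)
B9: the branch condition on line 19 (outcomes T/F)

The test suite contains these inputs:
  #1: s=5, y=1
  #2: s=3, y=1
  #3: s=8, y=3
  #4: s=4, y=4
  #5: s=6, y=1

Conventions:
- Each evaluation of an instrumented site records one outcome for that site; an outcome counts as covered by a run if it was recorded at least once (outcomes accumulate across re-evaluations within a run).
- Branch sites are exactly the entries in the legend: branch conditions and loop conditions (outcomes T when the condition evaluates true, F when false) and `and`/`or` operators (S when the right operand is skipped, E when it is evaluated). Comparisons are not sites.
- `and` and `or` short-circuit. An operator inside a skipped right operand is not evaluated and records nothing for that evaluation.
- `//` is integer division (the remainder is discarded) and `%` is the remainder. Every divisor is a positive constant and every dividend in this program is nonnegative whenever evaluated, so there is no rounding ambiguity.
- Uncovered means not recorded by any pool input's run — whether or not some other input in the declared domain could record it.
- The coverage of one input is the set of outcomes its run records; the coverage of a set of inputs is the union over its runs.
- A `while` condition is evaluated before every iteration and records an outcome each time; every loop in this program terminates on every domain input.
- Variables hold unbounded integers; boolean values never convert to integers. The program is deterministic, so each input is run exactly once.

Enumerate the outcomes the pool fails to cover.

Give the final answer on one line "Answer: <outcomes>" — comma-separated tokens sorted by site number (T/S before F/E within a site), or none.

input #1, s=5, y=1: events B2->E, B1->F, B4->E, B3->T, B6->T, B7->F, B8->T, B8->T, B8->T, B8->T, B8->T, B8->T, B8->F, B9->T; outcomes B1=F, B2=E, B3=T, B4=E, B6=T, B7=F, B8=T, B8=F, B9=T
input #2, s=3, y=1: events B2->E, B1->F, B4->E, B3->T, B6->T, B7->T, B8->T, B8->T, B8->T, B8->T, B8->T, B8->T, B8->T, B8->T, ...; outcomes B1=F, B2=E, B3=T, B4=E, B6=T, B7=T, B8=T, B8=F, B9=F
input #3, s=8, y=3: events B2->E, B1->F, B4->S, B3->F, B5->F, B6->T, B7->F, B8->T, B8->T, B8->T, B8->T, B8->T, B8->T, B8->T, ...; outcomes B1=F, B2=E, B3=F, B4=S, B5=F, B6=T, B7=F, B8=T, B8=F, B9=T
input #4, s=4, y=4: events B2->E, B1->F, B4->S, B3->F, B5->F, B6->T, B7->F, B8->T, B8->T, B8->T, B8->T, B8->T, B8->T, B8->T, ...; outcomes B1=F, B2=E, B3=F, B4=S, B5=F, B6=T, B7=F, B8=T, B8=F, B9=F
input #5, s=6, y=1: events B2->E, B1->F, B4->E, B3->T, B6->T, B7->F, B8->T, B8->T, B8->T, B8->T, B8->T, B8->T, B8->F, B9->T; outcomes B1=F, B2=E, B3=T, B4=E, B6=T, B7=F, B8=T, B8=F, B9=T
union over the pool: B1=F, B2=E, B3=T, B3=F, B4=S, B4=E, B5=F, B6=T, B7=T, B7=F, B8=T, B8=F, B9=T, B9=F
uncovered (4 of 18): B1=T, B2=S, B5=T, B6=F

Answer: B1=T, B2=S, B5=T, B6=F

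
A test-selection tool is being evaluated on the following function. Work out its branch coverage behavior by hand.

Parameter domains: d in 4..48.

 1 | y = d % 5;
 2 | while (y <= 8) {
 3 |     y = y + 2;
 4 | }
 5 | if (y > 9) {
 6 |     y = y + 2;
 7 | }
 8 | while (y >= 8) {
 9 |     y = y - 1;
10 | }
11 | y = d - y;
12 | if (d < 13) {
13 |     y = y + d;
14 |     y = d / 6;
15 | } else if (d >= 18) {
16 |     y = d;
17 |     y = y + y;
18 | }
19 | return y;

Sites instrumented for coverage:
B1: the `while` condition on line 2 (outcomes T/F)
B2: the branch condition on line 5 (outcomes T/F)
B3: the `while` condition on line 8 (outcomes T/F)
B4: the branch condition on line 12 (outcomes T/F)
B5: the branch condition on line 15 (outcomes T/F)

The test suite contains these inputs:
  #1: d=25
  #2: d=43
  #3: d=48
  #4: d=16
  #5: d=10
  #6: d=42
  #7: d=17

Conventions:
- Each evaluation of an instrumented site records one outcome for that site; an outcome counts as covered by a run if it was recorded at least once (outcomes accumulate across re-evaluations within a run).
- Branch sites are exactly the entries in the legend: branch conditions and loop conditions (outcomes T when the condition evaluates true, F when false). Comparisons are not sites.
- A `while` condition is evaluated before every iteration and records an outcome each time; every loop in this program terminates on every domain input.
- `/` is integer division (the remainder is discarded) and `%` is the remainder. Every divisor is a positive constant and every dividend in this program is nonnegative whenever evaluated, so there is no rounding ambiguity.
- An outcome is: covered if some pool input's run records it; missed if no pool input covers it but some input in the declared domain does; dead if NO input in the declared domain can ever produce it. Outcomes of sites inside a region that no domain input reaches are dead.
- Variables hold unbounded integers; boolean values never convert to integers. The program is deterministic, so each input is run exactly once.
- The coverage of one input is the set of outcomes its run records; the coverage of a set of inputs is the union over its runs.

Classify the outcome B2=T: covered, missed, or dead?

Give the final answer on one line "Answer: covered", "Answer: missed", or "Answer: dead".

B2=T is recorded by pool input(s) 1, 5, 6, 7 -> covered

Answer: covered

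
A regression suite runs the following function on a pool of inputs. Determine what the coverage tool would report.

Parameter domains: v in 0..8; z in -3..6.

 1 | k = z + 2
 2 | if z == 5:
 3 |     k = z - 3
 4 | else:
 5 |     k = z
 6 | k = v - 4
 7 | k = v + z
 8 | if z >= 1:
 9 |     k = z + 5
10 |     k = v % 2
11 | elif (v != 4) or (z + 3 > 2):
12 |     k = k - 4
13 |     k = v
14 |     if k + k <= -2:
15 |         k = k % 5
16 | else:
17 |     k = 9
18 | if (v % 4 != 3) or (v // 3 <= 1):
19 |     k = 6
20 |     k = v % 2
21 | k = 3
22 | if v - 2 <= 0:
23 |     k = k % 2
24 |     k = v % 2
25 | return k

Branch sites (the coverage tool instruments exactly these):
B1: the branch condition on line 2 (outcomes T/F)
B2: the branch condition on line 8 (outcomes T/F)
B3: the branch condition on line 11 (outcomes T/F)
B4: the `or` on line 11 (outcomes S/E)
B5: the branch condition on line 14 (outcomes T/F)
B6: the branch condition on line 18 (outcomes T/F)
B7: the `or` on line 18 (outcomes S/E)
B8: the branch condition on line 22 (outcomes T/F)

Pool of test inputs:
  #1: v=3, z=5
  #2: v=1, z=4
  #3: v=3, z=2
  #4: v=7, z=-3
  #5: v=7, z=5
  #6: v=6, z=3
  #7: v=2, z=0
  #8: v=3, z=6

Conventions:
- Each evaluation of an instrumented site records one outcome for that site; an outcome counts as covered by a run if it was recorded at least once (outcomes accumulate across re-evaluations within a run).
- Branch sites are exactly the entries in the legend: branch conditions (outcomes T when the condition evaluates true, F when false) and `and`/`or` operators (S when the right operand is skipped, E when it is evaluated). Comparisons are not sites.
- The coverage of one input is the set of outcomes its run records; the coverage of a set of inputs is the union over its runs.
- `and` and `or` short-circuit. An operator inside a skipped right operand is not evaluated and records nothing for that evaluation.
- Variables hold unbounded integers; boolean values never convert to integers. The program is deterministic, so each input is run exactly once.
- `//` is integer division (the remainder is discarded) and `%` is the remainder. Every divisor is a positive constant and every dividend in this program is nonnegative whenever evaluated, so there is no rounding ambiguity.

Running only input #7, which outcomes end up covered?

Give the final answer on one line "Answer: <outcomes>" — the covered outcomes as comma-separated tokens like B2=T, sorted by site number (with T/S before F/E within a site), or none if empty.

Running input #7 (v=2, z=0), event by event:
  B1->F, B2->F, B4->S, B3->T, B5->F, B7->S, B6->T, B8->T
distinct outcomes covered: B1=F, B2=F, B3=T, B4=S, B5=F, B6=T, B7=S, B8=T

Answer: B1=F, B2=F, B3=T, B4=S, B5=F, B6=T, B7=S, B8=T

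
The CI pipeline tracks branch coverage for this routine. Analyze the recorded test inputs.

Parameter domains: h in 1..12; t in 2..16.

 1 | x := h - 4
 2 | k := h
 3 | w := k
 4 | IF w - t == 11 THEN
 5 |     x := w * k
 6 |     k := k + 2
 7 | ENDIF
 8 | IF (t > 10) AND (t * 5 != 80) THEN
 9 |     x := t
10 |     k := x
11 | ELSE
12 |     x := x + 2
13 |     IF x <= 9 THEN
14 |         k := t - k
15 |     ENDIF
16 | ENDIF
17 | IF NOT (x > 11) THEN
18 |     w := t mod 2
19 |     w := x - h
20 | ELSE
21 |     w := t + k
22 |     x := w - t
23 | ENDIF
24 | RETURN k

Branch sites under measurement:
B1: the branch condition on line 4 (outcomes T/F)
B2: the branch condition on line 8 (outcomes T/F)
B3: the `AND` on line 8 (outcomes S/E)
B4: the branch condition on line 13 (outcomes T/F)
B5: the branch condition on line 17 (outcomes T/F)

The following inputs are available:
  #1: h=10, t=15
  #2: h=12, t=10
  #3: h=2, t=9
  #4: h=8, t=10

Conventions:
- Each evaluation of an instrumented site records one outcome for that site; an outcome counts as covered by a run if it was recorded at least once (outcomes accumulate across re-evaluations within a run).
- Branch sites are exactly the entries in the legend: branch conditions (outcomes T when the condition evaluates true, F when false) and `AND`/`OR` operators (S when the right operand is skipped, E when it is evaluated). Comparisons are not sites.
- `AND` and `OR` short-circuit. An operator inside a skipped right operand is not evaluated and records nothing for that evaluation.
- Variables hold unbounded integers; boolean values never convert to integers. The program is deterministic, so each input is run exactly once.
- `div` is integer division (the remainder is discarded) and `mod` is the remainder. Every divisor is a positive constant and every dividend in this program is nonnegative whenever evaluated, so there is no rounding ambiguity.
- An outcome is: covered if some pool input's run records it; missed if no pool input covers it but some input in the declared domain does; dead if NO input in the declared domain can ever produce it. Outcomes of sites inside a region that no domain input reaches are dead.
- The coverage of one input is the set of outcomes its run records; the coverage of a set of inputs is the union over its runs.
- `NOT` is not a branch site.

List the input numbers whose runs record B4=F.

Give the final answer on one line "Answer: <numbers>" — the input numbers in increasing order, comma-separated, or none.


input #1 (h=10, t=15): never hits B4=F
input #2 (h=12, t=10): hits B4=F
input #3 (h=2, t=9): never hits B4=F
input #4 (h=8, t=10): never hits B4=F
Answer: 2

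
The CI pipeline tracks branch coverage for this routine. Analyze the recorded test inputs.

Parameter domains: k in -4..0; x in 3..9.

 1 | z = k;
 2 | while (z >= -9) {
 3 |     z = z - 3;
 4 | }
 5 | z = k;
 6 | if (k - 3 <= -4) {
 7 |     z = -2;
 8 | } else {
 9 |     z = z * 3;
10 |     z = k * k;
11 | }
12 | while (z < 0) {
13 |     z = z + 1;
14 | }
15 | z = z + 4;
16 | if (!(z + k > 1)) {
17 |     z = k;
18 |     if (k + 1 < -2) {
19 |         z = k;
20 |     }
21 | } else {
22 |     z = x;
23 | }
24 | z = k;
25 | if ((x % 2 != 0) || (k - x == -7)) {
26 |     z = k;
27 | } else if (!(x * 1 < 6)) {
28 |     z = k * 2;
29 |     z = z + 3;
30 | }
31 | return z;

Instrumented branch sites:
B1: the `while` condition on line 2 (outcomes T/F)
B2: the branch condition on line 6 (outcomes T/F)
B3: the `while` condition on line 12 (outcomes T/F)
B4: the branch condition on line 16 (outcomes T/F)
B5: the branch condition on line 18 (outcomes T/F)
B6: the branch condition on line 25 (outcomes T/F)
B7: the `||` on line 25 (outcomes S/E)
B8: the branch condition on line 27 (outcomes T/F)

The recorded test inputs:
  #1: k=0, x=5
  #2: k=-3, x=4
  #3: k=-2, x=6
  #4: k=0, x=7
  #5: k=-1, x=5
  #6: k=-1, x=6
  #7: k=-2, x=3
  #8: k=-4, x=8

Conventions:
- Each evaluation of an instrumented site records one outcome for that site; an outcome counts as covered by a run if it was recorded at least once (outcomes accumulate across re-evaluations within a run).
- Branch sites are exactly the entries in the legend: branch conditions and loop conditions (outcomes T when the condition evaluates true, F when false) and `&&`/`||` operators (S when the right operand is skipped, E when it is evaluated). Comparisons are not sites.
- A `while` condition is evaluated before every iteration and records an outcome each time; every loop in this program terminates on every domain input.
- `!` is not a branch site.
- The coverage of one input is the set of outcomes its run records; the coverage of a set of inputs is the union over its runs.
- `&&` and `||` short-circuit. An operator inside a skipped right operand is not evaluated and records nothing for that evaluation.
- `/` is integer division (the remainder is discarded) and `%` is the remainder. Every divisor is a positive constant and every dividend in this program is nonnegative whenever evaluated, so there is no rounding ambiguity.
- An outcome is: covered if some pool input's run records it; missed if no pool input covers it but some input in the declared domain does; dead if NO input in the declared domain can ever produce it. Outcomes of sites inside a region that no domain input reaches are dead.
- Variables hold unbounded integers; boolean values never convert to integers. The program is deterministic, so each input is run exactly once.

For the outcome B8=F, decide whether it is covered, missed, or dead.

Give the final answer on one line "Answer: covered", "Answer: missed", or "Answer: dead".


no pool input records B8=F
but domain input (k=-4, x=4) does record it -> reachable, so missed
Answer: missed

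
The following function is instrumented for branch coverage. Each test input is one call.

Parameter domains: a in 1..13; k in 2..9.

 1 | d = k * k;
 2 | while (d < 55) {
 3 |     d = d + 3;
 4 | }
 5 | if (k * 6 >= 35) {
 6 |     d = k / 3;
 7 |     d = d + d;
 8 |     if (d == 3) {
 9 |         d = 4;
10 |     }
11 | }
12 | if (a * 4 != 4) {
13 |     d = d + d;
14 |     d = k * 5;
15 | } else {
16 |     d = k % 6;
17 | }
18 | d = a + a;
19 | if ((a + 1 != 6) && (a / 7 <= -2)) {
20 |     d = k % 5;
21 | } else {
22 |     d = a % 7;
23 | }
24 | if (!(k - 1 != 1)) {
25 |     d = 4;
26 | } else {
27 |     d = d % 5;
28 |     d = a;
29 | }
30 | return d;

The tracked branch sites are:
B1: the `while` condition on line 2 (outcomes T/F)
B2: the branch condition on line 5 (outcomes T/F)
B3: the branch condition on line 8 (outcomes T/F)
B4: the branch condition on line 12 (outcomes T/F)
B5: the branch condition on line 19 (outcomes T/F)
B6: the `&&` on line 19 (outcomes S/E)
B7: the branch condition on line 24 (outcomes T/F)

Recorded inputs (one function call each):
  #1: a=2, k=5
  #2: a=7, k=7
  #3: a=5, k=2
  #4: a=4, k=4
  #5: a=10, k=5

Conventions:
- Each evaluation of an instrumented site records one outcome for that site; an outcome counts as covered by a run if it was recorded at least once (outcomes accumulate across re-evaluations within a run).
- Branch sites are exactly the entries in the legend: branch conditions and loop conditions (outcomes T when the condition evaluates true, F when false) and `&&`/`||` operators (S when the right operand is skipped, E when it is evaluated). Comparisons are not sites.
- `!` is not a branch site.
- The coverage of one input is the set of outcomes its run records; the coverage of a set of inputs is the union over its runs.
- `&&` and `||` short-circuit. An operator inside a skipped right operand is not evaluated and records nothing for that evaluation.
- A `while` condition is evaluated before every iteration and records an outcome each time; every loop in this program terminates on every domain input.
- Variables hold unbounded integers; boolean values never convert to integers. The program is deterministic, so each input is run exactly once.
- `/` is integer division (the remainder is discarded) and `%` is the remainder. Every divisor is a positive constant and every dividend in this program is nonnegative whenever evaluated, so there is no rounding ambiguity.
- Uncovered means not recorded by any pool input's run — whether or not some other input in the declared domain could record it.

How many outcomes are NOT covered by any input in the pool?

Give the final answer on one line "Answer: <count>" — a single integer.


input #1 (a=2, k=5): events B1->T, B1->T, B1->T, B1->T, B1->T, B1->T, B1->T, B1->T, B1->T, B1->T, B1->F, B2->F, B4->T, B6->E, ...; covers B1=T, B1=F, B2=F, B4=T, B5=F, B6=E, B7=F
input #2 (a=7, k=7): events B1->T, B1->T, B1->F, B2->T, B3->F, B4->T, B6->E, B5->F, B7->F; covers B1=T, B1=F, B2=T, B3=F, B4=T, B5=F, B6=E, B7=F
input #3 (a=5, k=2): events B1->T, B1->T, B1->T, B1->T, B1->T, B1->T, B1->T, B1->T, B1->T, B1->T, B1->T, B1->T, B1->T, B1->T, ...; covers B1=T, B1=F, B2=F, B4=T, B5=F, B6=S, B7=T
input #4 (a=4, k=4): events B1->T, B1->T, B1->T, B1->T, B1->T, B1->T, B1->T, B1->T, B1->T, B1->T, B1->T, B1->T, B1->T, B1->F, ...; covers B1=T, B1=F, B2=F, B4=T, B5=F, B6=E, B7=F
input #5 (a=10, k=5): events B1->T, B1->T, B1->T, B1->T, B1->T, B1->T, B1->T, B1->T, B1->T, B1->T, B1->F, B2->F, B4->T, B6->E, ...; covers B1=T, B1=F, B2=F, B4=T, B5=F, B6=E, B7=F
union over the pool: B1=T, B1=F, B2=T, B2=F, B3=F, B4=T, B5=F, B6=S, B6=E, B7=T, B7=F
uncovered (3 of 14): B3=T, B4=F, B5=T
Answer: 3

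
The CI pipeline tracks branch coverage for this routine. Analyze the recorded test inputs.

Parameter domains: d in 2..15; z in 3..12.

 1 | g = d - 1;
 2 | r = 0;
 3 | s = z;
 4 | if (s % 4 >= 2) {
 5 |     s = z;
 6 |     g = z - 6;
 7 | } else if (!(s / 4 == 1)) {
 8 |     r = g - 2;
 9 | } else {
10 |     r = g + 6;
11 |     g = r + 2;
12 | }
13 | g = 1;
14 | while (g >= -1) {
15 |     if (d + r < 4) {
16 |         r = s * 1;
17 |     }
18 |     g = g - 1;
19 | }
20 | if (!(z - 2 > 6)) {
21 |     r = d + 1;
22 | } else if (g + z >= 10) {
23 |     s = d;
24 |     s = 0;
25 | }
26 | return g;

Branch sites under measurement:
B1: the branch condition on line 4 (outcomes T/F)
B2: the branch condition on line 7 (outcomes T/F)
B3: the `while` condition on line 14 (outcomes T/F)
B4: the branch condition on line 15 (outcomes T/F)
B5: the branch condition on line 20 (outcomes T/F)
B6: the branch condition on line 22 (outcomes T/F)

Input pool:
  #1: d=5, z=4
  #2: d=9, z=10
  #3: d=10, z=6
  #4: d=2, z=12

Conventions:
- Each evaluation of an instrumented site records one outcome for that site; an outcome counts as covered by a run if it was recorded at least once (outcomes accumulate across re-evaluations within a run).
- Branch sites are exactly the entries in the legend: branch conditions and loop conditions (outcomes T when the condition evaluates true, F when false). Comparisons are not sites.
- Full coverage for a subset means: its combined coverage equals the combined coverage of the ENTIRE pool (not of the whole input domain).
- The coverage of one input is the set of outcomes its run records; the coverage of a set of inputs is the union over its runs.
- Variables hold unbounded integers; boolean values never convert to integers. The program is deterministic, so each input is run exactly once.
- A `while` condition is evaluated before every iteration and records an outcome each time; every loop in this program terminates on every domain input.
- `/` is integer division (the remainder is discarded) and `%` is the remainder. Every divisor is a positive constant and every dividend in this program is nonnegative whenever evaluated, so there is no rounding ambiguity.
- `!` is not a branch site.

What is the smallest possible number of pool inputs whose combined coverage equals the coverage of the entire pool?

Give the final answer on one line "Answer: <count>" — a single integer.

input #1, d=5, z=4: events B1->F, B2->F, B3->T, B4->F, B3->T, B4->F, B3->T, B4->F, B3->F, B5->T; outcomes B1=F, B2=F, B3=T, B3=F, B4=F, B5=T
input #2, d=9, z=10: events B1->T, B3->T, B4->F, B3->T, B4->F, B3->T, B4->F, B3->F, B5->F, B6->F; outcomes B1=T, B3=T, B3=F, B4=F, B5=F, B6=F
input #3, d=10, z=6: events B1->T, B3->T, B4->F, B3->T, B4->F, B3->T, B4->F, B3->F, B5->T; outcomes B1=T, B3=T, B3=F, B4=F, B5=T
input #4, d=2, z=12: events B1->F, B2->T, B3->T, B4->T, B3->T, B4->F, B3->T, B4->F, B3->F, B5->F, B6->T; outcomes B1=F, B2=T, B3=T, B3=F, B4=T, B4=F, B5=F, B6=T
pool-wide coverage (12 outcomes): B1=T, B1=F, B2=T, B2=F, B3=T, B3=F, B4=T, B4=F, B5=T, B5=F, B6=T, B6=F
no size-1 subset reaches all 12 outcomes (best union: 8/12)
no size-2 subset reaches all 12 outcomes (best union: 10/12)
at size 3, {1, 2, 4} reaches all 12 outcomes; every lexicographically earlier size-3 subset fails

Answer: 3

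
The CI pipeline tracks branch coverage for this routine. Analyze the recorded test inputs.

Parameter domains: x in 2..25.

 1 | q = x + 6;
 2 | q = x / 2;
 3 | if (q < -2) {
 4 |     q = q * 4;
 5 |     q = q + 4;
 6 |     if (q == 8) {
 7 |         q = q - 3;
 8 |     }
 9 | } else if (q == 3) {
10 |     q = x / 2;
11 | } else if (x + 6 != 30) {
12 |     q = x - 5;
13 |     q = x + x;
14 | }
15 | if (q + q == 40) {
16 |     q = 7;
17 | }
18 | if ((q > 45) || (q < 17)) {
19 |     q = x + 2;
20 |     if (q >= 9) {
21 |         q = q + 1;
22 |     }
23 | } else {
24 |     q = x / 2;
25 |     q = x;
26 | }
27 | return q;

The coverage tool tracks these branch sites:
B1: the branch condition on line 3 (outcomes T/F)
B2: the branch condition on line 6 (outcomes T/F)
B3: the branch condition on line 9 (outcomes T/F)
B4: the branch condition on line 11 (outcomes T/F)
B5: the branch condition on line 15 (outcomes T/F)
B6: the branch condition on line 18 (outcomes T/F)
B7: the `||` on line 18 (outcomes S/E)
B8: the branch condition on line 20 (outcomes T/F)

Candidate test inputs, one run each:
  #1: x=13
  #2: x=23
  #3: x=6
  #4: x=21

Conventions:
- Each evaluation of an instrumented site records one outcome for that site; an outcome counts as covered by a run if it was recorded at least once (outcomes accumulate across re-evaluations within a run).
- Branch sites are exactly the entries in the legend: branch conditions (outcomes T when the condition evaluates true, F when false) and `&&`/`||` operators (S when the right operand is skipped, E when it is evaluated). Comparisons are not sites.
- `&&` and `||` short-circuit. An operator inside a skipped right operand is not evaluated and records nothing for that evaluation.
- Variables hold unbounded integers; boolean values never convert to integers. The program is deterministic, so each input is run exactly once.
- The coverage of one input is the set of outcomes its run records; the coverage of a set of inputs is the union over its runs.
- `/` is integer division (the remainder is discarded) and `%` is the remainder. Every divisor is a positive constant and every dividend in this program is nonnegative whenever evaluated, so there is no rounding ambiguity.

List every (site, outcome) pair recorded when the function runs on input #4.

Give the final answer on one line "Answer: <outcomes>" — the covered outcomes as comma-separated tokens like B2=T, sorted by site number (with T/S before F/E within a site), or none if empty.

Simulating input #4 (x=21) step by step:
  B1->F, B3->F, B4->T, B5->F, B7->E, B6->F
as a set, this run covers: B1=F, B3=F, B4=T, B5=F, B6=F, B7=E

Answer: B1=F, B3=F, B4=T, B5=F, B6=F, B7=E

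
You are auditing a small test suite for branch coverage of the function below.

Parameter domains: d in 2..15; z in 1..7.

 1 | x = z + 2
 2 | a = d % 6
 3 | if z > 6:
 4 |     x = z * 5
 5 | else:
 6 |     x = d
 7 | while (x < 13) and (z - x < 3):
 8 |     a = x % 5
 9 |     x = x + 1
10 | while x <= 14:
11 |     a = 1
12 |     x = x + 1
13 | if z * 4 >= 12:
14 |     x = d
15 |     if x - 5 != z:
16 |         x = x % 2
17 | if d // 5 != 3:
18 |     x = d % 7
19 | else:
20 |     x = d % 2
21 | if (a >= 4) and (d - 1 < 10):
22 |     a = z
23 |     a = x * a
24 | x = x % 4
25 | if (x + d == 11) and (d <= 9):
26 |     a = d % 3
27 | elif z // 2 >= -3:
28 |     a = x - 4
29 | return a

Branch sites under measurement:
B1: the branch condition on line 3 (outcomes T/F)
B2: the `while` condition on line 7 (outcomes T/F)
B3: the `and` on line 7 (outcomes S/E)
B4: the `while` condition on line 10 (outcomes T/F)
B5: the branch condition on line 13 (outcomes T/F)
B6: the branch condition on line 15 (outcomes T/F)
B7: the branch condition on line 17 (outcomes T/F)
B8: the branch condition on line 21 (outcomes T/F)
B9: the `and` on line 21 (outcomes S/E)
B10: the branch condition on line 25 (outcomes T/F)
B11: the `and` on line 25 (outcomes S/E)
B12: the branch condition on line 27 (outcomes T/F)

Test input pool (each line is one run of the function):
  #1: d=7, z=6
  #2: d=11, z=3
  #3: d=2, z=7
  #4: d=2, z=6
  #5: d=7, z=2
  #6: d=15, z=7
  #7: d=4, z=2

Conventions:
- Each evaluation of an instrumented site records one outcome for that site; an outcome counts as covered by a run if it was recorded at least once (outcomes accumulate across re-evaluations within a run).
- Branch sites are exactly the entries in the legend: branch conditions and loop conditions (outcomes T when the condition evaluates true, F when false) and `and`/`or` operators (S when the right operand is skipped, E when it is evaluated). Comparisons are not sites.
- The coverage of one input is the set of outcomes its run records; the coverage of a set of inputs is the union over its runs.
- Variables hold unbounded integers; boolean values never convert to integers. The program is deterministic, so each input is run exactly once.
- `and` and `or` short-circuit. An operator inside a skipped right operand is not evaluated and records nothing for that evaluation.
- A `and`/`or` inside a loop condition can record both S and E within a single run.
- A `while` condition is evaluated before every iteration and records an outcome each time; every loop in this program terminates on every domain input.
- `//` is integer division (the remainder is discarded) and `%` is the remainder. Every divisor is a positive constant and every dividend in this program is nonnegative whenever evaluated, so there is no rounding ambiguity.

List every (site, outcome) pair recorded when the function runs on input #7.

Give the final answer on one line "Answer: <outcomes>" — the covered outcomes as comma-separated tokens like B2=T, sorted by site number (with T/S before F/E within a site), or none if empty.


Running input #7 (d=4, z=2), event by event:
  B1->F, B3->E, B2->T, B3->E, B2->T, B3->E, B2->T, B3->E, B2->T, B3->E
  B2->T, B3->E, B2->T, B3->E, B2->T, B3->E, B2->T, B3->E, B2->T, B3->S
  B2->F, B4->T, B4->T, B4->F, B5->F, B7->T, B9->S, B8->F, B11->S, B10->F
  B12->T
deduplicating events, the covered set is: B1=F, B2=T, B2=F, B3=S, B3=E, B4=T, B4=F, B5=F, B7=T, B8=F, B9=S, B10=F, B11=S, B12=T
Answer: B1=F, B2=T, B2=F, B3=S, B3=E, B4=T, B4=F, B5=F, B7=T, B8=F, B9=S, B10=F, B11=S, B12=T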